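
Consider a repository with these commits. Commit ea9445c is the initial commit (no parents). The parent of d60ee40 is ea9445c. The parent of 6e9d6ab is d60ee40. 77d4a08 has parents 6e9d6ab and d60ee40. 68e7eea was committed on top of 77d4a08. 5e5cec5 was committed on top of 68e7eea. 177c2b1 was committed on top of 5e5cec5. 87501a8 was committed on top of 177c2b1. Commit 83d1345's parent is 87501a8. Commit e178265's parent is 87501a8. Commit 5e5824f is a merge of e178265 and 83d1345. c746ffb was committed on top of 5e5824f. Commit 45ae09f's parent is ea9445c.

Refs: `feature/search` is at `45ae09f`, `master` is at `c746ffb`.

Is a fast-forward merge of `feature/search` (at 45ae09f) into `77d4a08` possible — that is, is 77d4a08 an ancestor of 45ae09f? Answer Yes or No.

No

A fast-forward from 77d4a08 to 45ae09f is possible iff 77d4a08 is an ancestor of 45ae09f.
Ancestors of 45ae09f: {45ae09f, ea9445c}.
77d4a08 is not among them, so fast-forward is not possible.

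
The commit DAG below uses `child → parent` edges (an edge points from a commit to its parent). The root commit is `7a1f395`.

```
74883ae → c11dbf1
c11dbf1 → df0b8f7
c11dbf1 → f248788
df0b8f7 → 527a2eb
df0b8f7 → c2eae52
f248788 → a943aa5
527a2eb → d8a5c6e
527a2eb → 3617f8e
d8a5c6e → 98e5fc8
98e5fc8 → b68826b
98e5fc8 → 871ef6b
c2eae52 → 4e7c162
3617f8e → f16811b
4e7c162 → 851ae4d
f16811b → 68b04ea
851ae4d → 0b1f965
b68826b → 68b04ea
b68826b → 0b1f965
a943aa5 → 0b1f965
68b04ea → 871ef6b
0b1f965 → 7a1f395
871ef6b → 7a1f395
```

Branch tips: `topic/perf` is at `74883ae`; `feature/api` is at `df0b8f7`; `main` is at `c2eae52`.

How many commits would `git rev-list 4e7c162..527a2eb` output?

8

Reachable from 527a2eb: {0b1f965, 3617f8e, 527a2eb, 68b04ea, 7a1f395, 871ef6b, 98e5fc8, b68826b, d8a5c6e, f16811b}.
Reachable from 4e7c162: {0b1f965, 4e7c162, 7a1f395, 851ae4d}.
In 527a2eb's history but not 4e7c162's: {3617f8e, 527a2eb, 68b04ea, 871ef6b, 98e5fc8, b68826b, d8a5c6e, f16811b} — 8 commits.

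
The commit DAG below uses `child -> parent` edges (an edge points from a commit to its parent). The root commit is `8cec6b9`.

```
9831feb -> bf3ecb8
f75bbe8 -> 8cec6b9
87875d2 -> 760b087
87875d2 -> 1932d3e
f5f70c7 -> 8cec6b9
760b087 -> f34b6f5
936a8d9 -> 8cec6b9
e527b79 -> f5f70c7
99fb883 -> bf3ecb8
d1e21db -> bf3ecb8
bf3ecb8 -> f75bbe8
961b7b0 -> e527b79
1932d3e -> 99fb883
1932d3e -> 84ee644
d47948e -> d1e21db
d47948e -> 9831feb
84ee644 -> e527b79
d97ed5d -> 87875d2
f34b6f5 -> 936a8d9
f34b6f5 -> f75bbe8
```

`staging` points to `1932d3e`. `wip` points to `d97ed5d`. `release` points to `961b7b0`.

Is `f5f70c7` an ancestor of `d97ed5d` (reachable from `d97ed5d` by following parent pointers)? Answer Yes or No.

Ancestors of d97ed5d (commits reachable by following parents): {1932d3e, 760b087, 84ee644, 87875d2, 8cec6b9, 936a8d9, 99fb883, bf3ecb8, d97ed5d, e527b79, f34b6f5, f5f70c7, f75bbe8}.
f5f70c7 is in that set, so it is an ancestor of d97ed5d.

Yes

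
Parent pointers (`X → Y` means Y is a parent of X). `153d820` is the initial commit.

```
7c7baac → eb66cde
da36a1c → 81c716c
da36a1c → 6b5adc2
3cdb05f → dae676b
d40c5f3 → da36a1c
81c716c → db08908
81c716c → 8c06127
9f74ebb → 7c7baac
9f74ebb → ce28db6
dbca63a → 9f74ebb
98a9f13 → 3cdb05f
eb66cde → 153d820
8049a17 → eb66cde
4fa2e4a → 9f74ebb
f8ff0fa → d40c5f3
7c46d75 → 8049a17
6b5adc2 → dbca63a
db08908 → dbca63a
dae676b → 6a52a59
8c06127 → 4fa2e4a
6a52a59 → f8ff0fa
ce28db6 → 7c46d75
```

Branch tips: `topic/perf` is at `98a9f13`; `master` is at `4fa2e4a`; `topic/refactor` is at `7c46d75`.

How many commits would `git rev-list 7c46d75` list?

4

Walking parent pointers from 7c46d75: reachable set = {153d820, 7c46d75, 8049a17, eb66cde}.
That is 4 commits.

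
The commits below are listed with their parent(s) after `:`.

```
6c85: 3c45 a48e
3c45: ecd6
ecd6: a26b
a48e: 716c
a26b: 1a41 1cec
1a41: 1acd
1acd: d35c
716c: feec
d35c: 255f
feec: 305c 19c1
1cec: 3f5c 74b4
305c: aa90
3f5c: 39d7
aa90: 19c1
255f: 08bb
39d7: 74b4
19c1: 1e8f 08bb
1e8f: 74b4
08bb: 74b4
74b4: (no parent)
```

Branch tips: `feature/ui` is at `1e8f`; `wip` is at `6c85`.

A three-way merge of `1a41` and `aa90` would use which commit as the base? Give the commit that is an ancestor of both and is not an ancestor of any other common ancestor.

08bb

Ancestors of 1a41: {08bb, 1a41, 1acd, 255f, 74b4, d35c}.
Ancestors of aa90: {08bb, 19c1, 1e8f, 74b4, aa90}.
Common ancestors: {08bb, 74b4}.
Among these, 08bb is not an ancestor of any other common ancestor — it is the merge base.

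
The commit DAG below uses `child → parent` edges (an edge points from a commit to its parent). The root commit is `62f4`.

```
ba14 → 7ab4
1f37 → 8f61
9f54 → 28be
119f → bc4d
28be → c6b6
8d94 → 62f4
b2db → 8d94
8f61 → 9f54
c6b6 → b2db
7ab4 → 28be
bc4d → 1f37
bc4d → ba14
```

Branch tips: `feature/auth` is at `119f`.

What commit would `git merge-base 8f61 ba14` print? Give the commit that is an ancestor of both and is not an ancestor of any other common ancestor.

Ancestors of 8f61: {28be, 62f4, 8d94, 8f61, 9f54, b2db, c6b6}.
Ancestors of ba14: {28be, 62f4, 7ab4, 8d94, b2db, ba14, c6b6}.
Common ancestors: {28be, 62f4, 8d94, b2db, c6b6}.
Among these, 28be is not an ancestor of any other common ancestor — it is the merge base.

28be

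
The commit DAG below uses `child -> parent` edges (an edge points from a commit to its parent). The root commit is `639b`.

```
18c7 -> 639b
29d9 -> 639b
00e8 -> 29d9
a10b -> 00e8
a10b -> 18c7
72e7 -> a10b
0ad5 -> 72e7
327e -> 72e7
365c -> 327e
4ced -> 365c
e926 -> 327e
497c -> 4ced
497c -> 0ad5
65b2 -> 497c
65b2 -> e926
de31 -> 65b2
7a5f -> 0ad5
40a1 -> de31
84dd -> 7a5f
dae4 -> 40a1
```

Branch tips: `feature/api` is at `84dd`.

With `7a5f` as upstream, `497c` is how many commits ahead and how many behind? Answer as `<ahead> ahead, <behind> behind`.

4 ahead, 1 behind

Reachable from 497c: {00e8, 0ad5, 18c7, 29d9, 327e, 365c, 497c, 4ced, 639b, 72e7, a10b}.
Reachable from 7a5f: {00e8, 0ad5, 18c7, 29d9, 639b, 72e7, 7a5f, a10b}.
Only in 497c's history (ahead): {327e, 365c, 497c, 4ced} — 4.
Only in 7a5f's history (behind): {7a5f} — 1.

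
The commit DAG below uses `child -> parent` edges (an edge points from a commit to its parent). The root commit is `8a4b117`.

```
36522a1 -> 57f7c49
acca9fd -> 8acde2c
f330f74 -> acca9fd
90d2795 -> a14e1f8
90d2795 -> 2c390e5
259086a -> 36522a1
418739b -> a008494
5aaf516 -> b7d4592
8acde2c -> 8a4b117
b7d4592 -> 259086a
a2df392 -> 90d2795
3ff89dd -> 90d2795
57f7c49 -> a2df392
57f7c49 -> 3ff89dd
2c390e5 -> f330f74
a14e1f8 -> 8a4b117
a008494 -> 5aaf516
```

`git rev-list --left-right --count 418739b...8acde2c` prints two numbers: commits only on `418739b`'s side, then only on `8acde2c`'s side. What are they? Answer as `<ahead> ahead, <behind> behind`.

14 ahead, 0 behind

Reachable from 418739b: {259086a, 2c390e5, 36522a1, 3ff89dd, 418739b, 57f7c49, 5aaf516, 8a4b117, 8acde2c, 90d2795, a008494, a14e1f8, a2df392, acca9fd, b7d4592, f330f74}.
Reachable from 8acde2c: {8a4b117, 8acde2c}.
Only in 418739b's history (ahead): {259086a, 2c390e5, 36522a1, 3ff89dd, 418739b, 57f7c49, 5aaf516, 90d2795, a008494, a14e1f8, a2df392, acca9fd, b7d4592, f330f74} — 14.
Only in 8acde2c's history (behind): {} — 0.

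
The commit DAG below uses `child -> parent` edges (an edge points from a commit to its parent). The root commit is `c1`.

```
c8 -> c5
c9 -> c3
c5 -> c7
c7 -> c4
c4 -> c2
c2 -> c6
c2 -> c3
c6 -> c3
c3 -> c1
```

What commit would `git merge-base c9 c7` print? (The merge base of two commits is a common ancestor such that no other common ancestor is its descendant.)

Ancestors of c9: {c1, c3, c9}.
Ancestors of c7: {c1, c2, c3, c4, c6, c7}.
Common ancestors: {c1, c3}.
Among these, c3 is not an ancestor of any other common ancestor — it is the merge base.

c3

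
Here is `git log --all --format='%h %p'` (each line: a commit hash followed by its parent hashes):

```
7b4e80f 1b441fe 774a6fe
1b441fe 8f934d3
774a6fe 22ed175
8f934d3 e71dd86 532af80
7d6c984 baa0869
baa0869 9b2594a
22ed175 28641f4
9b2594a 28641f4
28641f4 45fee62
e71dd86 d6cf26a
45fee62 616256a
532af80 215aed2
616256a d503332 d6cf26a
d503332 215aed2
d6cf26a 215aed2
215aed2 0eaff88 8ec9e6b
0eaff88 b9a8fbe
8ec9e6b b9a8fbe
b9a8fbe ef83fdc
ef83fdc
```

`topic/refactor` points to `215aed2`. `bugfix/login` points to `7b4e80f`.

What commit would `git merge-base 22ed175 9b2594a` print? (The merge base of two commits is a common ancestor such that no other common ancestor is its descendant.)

Ancestors of 22ed175: {0eaff88, 215aed2, 22ed175, 28641f4, 45fee62, 616256a, 8ec9e6b, b9a8fbe, d503332, d6cf26a, ef83fdc}.
Ancestors of 9b2594a: {0eaff88, 215aed2, 28641f4, 45fee62, 616256a, 8ec9e6b, 9b2594a, b9a8fbe, d503332, d6cf26a, ef83fdc}.
Common ancestors: {0eaff88, 215aed2, 28641f4, 45fee62, 616256a, 8ec9e6b, b9a8fbe, d503332, d6cf26a, ef83fdc}.
Among these, 28641f4 is not an ancestor of any other common ancestor — it is the merge base.

28641f4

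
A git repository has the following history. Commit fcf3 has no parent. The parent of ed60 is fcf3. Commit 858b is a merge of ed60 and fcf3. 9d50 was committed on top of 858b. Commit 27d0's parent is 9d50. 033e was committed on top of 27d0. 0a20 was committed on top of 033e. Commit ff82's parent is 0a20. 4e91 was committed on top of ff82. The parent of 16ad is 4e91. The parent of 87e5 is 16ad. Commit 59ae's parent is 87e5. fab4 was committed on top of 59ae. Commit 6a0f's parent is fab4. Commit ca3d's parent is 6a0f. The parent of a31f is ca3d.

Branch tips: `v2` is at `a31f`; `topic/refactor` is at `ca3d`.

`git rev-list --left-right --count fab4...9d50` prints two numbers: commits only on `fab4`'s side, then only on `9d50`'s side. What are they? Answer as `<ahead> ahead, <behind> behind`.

9 ahead, 0 behind

Reachable from fab4: {033e, 0a20, 16ad, 27d0, 4e91, 59ae, 858b, 87e5, 9d50, ed60, fab4, fcf3, ff82}.
Reachable from 9d50: {858b, 9d50, ed60, fcf3}.
Only in fab4's history (ahead): {033e, 0a20, 16ad, 27d0, 4e91, 59ae, 87e5, fab4, ff82} — 9.
Only in 9d50's history (behind): {} — 0.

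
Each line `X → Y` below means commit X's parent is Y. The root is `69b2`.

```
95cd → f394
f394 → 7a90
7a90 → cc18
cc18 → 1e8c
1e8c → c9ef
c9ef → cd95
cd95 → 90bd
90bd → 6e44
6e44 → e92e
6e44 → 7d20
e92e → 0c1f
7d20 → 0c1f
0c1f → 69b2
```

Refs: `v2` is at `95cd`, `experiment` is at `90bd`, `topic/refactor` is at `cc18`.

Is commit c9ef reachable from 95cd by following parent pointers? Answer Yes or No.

Ancestors of 95cd (commits reachable by following parents): {0c1f, 1e8c, 69b2, 6e44, 7a90, 7d20, 90bd, 95cd, c9ef, cc18, cd95, e92e, f394}.
c9ef is in that set, so it is an ancestor of 95cd.

Yes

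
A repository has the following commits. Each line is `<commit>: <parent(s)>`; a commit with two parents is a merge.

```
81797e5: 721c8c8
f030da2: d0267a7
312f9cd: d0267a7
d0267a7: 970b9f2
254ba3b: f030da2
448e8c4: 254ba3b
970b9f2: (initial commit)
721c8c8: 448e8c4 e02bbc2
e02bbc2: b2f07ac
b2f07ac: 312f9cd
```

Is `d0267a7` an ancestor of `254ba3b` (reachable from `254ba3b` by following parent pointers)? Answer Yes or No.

Yes

Ancestors of 254ba3b (commits reachable by following parents): {254ba3b, 970b9f2, d0267a7, f030da2}.
d0267a7 is in that set, so it is an ancestor of 254ba3b.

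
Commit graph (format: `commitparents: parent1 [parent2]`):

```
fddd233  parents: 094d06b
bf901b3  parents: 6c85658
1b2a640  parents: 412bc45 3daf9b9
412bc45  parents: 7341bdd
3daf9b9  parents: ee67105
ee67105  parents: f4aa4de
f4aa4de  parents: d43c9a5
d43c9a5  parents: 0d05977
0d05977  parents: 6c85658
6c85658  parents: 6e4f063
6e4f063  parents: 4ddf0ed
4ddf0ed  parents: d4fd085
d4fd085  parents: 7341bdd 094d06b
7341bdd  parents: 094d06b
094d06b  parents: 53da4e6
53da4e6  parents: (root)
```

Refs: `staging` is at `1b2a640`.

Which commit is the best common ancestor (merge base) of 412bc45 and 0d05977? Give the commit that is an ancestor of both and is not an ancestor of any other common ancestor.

Ancestors of 412bc45: {094d06b, 412bc45, 53da4e6, 7341bdd}.
Ancestors of 0d05977: {094d06b, 0d05977, 4ddf0ed, 53da4e6, 6c85658, 6e4f063, 7341bdd, d4fd085}.
Common ancestors: {094d06b, 53da4e6, 7341bdd}.
Among these, 7341bdd is not an ancestor of any other common ancestor — it is the merge base.

7341bdd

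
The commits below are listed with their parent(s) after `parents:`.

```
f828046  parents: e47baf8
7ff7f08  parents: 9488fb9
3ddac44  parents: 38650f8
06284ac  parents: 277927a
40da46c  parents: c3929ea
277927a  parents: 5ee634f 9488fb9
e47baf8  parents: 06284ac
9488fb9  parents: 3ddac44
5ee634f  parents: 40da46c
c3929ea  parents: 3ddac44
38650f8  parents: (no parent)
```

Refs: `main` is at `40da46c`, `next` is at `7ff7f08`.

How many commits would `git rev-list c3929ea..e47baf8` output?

6

Reachable from e47baf8: {06284ac, 277927a, 38650f8, 3ddac44, 40da46c, 5ee634f, 9488fb9, c3929ea, e47baf8}.
Reachable from c3929ea: {38650f8, 3ddac44, c3929ea}.
In e47baf8's history but not c3929ea's: {06284ac, 277927a, 40da46c, 5ee634f, 9488fb9, e47baf8} — 6 commits.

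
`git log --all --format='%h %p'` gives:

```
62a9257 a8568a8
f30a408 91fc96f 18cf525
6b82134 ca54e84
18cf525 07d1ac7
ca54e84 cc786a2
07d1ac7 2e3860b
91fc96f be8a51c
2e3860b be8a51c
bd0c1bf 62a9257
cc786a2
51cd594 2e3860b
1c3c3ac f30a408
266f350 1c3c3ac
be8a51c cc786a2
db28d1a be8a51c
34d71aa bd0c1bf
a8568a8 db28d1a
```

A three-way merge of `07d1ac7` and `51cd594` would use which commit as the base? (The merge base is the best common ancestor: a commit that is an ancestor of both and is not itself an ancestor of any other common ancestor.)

Ancestors of 07d1ac7: {07d1ac7, 2e3860b, be8a51c, cc786a2}.
Ancestors of 51cd594: {2e3860b, 51cd594, be8a51c, cc786a2}.
Common ancestors: {2e3860b, be8a51c, cc786a2}.
Among these, 2e3860b is not an ancestor of any other common ancestor — it is the merge base.

2e3860b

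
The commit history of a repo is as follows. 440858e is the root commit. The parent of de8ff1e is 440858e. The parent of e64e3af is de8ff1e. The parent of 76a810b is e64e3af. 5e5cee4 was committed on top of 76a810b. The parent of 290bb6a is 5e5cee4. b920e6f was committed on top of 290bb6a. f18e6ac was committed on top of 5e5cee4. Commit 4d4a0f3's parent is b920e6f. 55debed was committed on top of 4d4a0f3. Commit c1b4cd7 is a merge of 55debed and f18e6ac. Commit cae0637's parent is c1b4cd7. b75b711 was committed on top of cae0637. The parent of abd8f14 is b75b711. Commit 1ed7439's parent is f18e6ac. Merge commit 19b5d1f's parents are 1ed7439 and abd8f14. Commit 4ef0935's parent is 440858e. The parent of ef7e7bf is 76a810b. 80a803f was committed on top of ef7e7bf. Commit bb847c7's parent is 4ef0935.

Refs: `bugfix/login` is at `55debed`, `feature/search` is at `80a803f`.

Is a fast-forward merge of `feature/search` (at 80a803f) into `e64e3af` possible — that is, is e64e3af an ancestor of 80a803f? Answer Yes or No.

A fast-forward from e64e3af to 80a803f is possible iff e64e3af is an ancestor of 80a803f.
Ancestors of 80a803f: {440858e, 76a810b, 80a803f, de8ff1e, e64e3af, ef7e7bf}.
e64e3af is among them, so fast-forward is possible.

Yes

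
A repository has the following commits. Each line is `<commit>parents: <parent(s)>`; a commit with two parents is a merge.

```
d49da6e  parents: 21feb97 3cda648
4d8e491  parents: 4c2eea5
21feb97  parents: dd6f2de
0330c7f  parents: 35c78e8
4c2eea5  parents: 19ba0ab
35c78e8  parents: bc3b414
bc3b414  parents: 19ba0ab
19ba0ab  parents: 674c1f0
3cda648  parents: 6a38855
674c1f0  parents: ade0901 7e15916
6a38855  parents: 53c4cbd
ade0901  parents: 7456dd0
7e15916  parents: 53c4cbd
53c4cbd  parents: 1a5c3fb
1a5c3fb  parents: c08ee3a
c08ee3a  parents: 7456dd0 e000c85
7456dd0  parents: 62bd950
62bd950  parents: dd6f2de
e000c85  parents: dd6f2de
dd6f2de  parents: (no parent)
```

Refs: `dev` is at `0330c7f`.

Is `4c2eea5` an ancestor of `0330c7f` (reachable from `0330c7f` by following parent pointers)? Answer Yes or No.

Ancestors of 0330c7f: {0330c7f, 19ba0ab, 1a5c3fb, 35c78e8, 53c4cbd, 62bd950, 674c1f0, 7456dd0, 7e15916, ade0901, bc3b414, c08ee3a, dd6f2de, e000c85}.
4c2eea5 is not in that set, so it is not an ancestor of 0330c7f.

No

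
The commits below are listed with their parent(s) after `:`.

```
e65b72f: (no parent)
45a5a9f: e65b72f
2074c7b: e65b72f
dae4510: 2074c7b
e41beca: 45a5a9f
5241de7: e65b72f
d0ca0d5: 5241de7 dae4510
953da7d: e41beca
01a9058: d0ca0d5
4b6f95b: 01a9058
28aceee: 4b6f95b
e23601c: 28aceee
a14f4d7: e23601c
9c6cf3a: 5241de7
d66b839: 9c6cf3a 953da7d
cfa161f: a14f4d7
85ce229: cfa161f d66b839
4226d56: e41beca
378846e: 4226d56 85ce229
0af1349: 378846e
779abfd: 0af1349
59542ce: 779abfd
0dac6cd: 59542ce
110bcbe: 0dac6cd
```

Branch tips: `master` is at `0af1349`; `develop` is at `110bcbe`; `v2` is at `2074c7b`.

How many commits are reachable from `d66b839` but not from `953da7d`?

Reachable from d66b839: {45a5a9f, 5241de7, 953da7d, 9c6cf3a, d66b839, e41beca, e65b72f}.
Reachable from 953da7d: {45a5a9f, 953da7d, e41beca, e65b72f}.
In d66b839's history but not 953da7d's: {5241de7, 9c6cf3a, d66b839} — 3 commits.

3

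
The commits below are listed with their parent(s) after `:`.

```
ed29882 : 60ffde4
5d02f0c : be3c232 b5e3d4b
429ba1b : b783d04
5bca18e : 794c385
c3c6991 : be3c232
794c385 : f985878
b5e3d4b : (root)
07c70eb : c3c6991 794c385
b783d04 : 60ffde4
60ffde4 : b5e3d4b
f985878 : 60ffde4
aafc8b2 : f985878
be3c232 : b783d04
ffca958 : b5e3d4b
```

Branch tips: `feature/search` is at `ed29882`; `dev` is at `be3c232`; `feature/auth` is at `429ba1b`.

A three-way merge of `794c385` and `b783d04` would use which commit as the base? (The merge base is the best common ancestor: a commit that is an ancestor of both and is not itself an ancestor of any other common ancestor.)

60ffde4

Ancestors of 794c385: {60ffde4, 794c385, b5e3d4b, f985878}.
Ancestors of b783d04: {60ffde4, b5e3d4b, b783d04}.
Common ancestors: {60ffde4, b5e3d4b}.
Among these, 60ffde4 is not an ancestor of any other common ancestor — it is the merge base.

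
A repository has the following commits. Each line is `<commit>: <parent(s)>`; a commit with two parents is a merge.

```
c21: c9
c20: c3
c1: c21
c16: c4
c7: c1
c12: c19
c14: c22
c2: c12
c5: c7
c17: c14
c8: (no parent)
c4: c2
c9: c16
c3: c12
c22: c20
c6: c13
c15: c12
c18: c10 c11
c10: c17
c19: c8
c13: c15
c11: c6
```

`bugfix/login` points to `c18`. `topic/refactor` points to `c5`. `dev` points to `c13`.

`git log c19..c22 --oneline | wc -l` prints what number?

4

Reachable from c22: {c12, c19, c20, c22, c3, c8}.
Reachable from c19: {c19, c8}.
In c22's history but not c19's: {c12, c20, c22, c3} — 4 commits.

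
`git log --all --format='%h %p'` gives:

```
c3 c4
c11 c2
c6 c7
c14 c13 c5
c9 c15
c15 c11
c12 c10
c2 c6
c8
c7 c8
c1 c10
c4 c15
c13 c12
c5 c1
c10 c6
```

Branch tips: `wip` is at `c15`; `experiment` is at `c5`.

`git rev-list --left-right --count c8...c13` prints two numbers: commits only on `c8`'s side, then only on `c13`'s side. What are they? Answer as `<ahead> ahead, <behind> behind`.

0 ahead, 5 behind

Reachable from c8: {c8}.
Reachable from c13: {c10, c12, c13, c6, c7, c8}.
Only in c8's history (ahead): {} — 0.
Only in c13's history (behind): {c10, c12, c13, c6, c7} — 5.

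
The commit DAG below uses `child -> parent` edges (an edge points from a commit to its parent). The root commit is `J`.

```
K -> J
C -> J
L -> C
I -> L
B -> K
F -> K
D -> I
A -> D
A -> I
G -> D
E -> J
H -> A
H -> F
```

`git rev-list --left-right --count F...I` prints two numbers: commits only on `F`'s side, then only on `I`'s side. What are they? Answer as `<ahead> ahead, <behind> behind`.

2 ahead, 3 behind

Reachable from F: {F, J, K}.
Reachable from I: {C, I, J, L}.
Only in F's history (ahead): {F, K} — 2.
Only in I's history (behind): {C, I, L} — 3.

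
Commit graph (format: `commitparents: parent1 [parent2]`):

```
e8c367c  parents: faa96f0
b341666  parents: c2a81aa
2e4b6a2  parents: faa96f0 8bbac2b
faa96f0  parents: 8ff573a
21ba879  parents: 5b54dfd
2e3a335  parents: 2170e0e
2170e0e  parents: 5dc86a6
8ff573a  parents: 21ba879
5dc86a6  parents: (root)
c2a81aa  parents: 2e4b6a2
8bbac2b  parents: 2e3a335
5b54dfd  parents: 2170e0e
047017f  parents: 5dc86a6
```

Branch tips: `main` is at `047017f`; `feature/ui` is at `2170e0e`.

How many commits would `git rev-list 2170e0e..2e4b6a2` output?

7

Reachable from 2e4b6a2: {2170e0e, 21ba879, 2e3a335, 2e4b6a2, 5b54dfd, 5dc86a6, 8bbac2b, 8ff573a, faa96f0}.
Reachable from 2170e0e: {2170e0e, 5dc86a6}.
In 2e4b6a2's history but not 2170e0e's: {21ba879, 2e3a335, 2e4b6a2, 5b54dfd, 8bbac2b, 8ff573a, faa96f0} — 7 commits.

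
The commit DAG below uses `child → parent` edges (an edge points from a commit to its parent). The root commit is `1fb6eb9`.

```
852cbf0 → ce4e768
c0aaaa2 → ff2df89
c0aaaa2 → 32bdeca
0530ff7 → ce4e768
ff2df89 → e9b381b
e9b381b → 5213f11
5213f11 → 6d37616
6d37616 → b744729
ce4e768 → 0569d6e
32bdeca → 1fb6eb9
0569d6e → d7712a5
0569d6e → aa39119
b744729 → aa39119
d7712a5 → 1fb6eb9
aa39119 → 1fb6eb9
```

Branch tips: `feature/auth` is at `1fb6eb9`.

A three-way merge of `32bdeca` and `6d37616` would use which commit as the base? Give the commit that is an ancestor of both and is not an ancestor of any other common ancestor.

Ancestors of 32bdeca: {1fb6eb9, 32bdeca}.
Ancestors of 6d37616: {1fb6eb9, 6d37616, aa39119, b744729}.
Common ancestors: {1fb6eb9}.
The only common ancestor is 1fb6eb9, so it is the merge base.

1fb6eb9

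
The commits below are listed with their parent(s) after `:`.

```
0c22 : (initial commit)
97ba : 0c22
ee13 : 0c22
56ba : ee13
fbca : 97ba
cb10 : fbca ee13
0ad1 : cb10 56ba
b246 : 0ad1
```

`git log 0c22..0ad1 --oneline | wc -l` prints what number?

Reachable from 0ad1: {0ad1, 0c22, 56ba, 97ba, cb10, ee13, fbca}.
Reachable from 0c22: {0c22}.
In 0ad1's history but not 0c22's: {0ad1, 56ba, 97ba, cb10, ee13, fbca} — 6 commits.

6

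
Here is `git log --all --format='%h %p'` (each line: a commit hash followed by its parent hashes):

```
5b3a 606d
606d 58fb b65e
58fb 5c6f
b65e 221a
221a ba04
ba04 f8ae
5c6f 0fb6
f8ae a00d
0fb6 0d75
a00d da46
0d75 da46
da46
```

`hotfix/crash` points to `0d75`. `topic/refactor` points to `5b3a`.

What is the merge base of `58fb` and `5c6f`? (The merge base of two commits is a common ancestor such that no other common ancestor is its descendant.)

Ancestors of 58fb: {0d75, 0fb6, 58fb, 5c6f, da46}.
Ancestors of 5c6f: {0d75, 0fb6, 5c6f, da46}.
Common ancestors: {0d75, 0fb6, 5c6f, da46}.
Among these, 5c6f is not an ancestor of any other common ancestor — it is the merge base.

5c6f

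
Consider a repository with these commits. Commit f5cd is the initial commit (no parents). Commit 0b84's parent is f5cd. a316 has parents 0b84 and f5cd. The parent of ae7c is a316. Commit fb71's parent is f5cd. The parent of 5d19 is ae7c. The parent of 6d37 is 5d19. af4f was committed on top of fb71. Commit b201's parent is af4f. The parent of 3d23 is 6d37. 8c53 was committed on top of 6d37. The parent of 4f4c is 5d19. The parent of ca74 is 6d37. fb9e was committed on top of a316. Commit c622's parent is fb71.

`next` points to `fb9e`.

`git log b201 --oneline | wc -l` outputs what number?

Walking parent pointers from b201: reachable set = {af4f, b201, f5cd, fb71}.
That is 4 commits.

4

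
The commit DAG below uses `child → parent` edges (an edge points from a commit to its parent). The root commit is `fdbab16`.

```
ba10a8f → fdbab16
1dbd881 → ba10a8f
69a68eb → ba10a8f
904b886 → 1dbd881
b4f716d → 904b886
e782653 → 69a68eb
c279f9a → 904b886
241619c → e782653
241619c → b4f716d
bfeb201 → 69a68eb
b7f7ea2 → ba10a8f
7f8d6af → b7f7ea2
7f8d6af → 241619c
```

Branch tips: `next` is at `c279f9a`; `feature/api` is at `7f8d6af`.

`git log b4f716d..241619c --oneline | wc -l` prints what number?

3

Reachable from 241619c: {1dbd881, 241619c, 69a68eb, 904b886, b4f716d, ba10a8f, e782653, fdbab16}.
Reachable from b4f716d: {1dbd881, 904b886, b4f716d, ba10a8f, fdbab16}.
In 241619c's history but not b4f716d's: {241619c, 69a68eb, e782653} — 3 commits.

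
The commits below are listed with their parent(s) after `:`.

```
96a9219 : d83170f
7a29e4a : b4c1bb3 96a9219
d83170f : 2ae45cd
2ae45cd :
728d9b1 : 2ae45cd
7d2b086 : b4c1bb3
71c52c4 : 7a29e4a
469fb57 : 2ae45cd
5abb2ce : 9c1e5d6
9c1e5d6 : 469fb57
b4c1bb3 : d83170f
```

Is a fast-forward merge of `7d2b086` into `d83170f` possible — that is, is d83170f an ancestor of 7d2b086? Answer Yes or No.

Yes

A fast-forward from d83170f to 7d2b086 is possible iff d83170f is an ancestor of 7d2b086.
Ancestors of 7d2b086: {2ae45cd, 7d2b086, b4c1bb3, d83170f}.
d83170f is among them, so fast-forward is possible.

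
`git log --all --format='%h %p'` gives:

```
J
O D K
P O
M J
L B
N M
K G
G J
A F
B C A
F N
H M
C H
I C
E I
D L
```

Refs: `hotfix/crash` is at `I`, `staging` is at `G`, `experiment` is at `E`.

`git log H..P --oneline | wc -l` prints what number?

Reachable from P: {A, B, C, D, F, G, H, J, K, L, M, N, O, P}.
Reachable from H: {H, J, M}.
In P's history but not H's: {A, B, C, D, F, G, K, L, N, O, P} — 11 commits.

11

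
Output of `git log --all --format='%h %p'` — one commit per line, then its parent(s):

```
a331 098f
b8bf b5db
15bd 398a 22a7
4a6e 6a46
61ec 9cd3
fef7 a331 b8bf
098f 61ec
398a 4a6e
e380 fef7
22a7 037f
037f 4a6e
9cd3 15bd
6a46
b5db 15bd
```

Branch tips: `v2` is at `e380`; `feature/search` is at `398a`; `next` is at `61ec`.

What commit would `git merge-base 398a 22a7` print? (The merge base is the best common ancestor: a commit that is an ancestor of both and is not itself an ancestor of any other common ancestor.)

4a6e

Ancestors of 398a: {398a, 4a6e, 6a46}.
Ancestors of 22a7: {037f, 22a7, 4a6e, 6a46}.
Common ancestors: {4a6e, 6a46}.
Among these, 4a6e is not an ancestor of any other common ancestor — it is the merge base.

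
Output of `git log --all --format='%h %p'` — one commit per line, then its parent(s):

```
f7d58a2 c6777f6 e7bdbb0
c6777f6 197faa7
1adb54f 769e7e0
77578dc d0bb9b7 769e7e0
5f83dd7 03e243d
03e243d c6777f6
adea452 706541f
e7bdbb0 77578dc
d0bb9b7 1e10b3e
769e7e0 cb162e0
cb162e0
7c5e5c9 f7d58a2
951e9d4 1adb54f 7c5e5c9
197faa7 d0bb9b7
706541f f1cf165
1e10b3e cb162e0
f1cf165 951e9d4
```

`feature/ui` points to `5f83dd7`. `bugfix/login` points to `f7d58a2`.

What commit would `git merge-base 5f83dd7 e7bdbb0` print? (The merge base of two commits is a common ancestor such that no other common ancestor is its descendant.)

Ancestors of 5f83dd7: {03e243d, 197faa7, 1e10b3e, 5f83dd7, c6777f6, cb162e0, d0bb9b7}.
Ancestors of e7bdbb0: {1e10b3e, 769e7e0, 77578dc, cb162e0, d0bb9b7, e7bdbb0}.
Common ancestors: {1e10b3e, cb162e0, d0bb9b7}.
Among these, d0bb9b7 is not an ancestor of any other common ancestor — it is the merge base.

d0bb9b7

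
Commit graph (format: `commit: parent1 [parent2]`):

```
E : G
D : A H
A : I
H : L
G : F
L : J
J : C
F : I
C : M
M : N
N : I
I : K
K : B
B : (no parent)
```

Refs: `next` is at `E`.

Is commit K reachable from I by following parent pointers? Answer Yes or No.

Ancestors of I (commits reachable by following parents): {B, I, K}.
K is in that set, so it is an ancestor of I.

Yes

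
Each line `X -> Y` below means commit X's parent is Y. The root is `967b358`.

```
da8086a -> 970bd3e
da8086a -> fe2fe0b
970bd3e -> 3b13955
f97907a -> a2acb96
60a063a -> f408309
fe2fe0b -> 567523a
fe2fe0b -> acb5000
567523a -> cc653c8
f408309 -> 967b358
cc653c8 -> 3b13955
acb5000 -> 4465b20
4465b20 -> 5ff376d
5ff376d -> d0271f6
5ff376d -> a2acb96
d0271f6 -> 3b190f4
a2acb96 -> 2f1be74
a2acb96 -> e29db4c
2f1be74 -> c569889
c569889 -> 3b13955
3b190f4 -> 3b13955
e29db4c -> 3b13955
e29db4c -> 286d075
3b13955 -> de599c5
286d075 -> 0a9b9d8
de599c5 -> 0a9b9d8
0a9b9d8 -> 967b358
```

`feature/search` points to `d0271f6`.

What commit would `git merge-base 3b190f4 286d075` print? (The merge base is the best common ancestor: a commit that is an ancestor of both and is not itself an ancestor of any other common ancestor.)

Ancestors of 3b190f4: {0a9b9d8, 3b13955, 3b190f4, 967b358, de599c5}.
Ancestors of 286d075: {0a9b9d8, 286d075, 967b358}.
Common ancestors: {0a9b9d8, 967b358}.
Among these, 0a9b9d8 is not an ancestor of any other common ancestor — it is the merge base.

0a9b9d8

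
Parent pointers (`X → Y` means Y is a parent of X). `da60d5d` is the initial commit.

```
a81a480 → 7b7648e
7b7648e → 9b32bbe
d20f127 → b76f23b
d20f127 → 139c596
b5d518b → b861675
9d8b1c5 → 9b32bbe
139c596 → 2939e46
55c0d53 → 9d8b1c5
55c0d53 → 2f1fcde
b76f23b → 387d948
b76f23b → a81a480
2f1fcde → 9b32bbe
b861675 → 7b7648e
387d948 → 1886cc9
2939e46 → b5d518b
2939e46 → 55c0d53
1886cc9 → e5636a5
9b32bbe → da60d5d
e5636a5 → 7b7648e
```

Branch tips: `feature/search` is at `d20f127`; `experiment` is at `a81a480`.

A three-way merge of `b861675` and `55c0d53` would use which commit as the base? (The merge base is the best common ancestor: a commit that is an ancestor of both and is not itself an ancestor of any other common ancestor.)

Ancestors of b861675: {7b7648e, 9b32bbe, b861675, da60d5d}.
Ancestors of 55c0d53: {2f1fcde, 55c0d53, 9b32bbe, 9d8b1c5, da60d5d}.
Common ancestors: {9b32bbe, da60d5d}.
Among these, 9b32bbe is not an ancestor of any other common ancestor — it is the merge base.

9b32bbe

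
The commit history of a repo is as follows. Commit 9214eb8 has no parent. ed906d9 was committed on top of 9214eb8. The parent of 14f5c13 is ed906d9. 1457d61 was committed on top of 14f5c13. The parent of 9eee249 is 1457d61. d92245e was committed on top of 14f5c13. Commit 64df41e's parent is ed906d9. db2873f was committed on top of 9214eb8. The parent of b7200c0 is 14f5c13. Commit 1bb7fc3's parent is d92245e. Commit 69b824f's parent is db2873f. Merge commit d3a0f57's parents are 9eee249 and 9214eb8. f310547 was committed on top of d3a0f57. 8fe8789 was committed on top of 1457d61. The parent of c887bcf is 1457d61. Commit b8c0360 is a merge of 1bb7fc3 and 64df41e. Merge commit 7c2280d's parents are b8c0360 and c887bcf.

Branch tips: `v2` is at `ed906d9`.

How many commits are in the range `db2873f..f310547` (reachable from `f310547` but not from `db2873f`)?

Reachable from f310547: {1457d61, 14f5c13, 9214eb8, 9eee249, d3a0f57, ed906d9, f310547}.
Reachable from db2873f: {9214eb8, db2873f}.
In f310547's history but not db2873f's: {1457d61, 14f5c13, 9eee249, d3a0f57, ed906d9, f310547} — 6 commits.

6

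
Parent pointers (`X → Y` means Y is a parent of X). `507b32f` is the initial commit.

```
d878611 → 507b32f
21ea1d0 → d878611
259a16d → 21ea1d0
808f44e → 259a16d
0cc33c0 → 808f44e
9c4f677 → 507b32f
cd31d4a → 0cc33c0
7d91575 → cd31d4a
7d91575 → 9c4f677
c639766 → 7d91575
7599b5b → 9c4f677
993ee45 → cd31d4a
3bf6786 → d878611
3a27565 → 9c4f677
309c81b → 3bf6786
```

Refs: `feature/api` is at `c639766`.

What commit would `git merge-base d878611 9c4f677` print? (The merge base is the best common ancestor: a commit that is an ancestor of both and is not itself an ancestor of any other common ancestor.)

Ancestors of d878611: {507b32f, d878611}.
Ancestors of 9c4f677: {507b32f, 9c4f677}.
Common ancestors: {507b32f}.
The only common ancestor is 507b32f, so it is the merge base.

507b32f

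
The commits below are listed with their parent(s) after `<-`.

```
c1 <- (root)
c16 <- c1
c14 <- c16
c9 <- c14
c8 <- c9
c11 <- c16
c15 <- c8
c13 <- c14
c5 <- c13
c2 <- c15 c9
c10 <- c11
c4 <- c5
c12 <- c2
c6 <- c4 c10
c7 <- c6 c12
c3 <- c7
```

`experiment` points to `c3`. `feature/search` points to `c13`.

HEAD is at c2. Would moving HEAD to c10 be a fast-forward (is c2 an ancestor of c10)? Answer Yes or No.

A fast-forward from c2 to c10 is possible iff c2 is an ancestor of c10.
Ancestors of c10: {c1, c10, c11, c16}.
c2 is not among them, so fast-forward is not possible.

No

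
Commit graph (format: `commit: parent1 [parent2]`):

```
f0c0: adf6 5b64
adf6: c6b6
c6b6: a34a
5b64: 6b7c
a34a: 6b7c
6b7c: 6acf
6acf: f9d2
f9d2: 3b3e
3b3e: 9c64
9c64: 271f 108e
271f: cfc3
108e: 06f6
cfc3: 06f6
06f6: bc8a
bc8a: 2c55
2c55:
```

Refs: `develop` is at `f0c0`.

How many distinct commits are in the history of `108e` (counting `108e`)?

Walking parent pointers from 108e: reachable set = {06f6, 108e, 2c55, bc8a}.
That is 4 commits.

4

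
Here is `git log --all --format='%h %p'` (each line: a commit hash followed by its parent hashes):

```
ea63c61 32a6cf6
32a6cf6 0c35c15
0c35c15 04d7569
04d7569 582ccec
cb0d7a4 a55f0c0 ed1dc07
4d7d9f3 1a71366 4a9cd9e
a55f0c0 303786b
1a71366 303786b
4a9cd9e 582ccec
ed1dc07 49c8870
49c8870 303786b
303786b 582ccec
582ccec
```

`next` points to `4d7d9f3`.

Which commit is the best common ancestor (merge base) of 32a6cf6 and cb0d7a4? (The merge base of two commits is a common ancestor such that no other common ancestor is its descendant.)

Ancestors of 32a6cf6: {04d7569, 0c35c15, 32a6cf6, 582ccec}.
Ancestors of cb0d7a4: {303786b, 49c8870, 582ccec, a55f0c0, cb0d7a4, ed1dc07}.
Common ancestors: {582ccec}.
The only common ancestor is 582ccec, so it is the merge base.

582ccec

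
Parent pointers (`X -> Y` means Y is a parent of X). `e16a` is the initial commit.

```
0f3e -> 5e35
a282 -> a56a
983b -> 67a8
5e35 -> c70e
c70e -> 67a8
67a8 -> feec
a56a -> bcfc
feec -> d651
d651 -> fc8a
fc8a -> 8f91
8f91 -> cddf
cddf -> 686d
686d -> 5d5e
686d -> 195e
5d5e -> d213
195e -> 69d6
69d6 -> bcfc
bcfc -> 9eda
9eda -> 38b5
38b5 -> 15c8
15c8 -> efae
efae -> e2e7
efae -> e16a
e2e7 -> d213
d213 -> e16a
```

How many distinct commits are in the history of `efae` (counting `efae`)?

4

Walking parent pointers from efae: reachable set = {d213, e16a, e2e7, efae}.
That is 4 commits.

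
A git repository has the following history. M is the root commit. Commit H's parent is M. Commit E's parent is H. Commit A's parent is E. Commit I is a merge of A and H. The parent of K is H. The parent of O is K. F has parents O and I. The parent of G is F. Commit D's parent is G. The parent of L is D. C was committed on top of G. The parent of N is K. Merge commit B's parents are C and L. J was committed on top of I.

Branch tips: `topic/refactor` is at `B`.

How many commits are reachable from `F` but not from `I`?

3

Reachable from F: {A, E, F, H, I, K, M, O}.
Reachable from I: {A, E, H, I, M}.
In F's history but not I's: {F, K, O} — 3 commits.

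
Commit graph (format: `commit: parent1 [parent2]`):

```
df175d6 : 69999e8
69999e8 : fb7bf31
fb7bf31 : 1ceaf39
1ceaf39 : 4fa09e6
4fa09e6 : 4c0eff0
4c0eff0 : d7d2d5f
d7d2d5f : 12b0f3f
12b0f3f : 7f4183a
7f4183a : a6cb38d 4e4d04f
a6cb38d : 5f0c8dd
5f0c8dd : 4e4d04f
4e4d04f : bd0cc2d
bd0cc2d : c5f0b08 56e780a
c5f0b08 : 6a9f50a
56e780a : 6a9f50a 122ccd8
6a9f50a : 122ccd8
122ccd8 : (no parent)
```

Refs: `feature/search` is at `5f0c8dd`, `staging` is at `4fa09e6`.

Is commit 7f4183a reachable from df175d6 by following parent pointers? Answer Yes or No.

Ancestors of df175d6 (commits reachable by following parents): {122ccd8, 12b0f3f, 1ceaf39, 4c0eff0, 4e4d04f, 4fa09e6, 56e780a, 5f0c8dd, 69999e8, 6a9f50a, 7f4183a, a6cb38d, bd0cc2d, c5f0b08, d7d2d5f, df175d6, fb7bf31}.
7f4183a is in that set, so it is an ancestor of df175d6.

Yes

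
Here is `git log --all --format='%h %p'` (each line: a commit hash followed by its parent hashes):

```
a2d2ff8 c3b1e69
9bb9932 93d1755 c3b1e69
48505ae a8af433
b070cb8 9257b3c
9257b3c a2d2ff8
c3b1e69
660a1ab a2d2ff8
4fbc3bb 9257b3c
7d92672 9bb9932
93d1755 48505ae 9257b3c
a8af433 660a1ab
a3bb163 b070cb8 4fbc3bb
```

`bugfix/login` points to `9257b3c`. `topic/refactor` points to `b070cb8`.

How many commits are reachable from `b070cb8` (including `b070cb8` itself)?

4

Walking parent pointers from b070cb8: reachable set = {9257b3c, a2d2ff8, b070cb8, c3b1e69}.
That is 4 commits.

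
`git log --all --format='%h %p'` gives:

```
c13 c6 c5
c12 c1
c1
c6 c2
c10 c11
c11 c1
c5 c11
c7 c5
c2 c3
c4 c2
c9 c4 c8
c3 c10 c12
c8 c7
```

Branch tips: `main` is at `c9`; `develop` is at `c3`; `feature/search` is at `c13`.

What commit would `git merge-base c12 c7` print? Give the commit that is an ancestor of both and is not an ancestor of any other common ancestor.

c1

Ancestors of c12: {c1, c12}.
Ancestors of c7: {c1, c11, c5, c7}.
Common ancestors: {c1}.
The only common ancestor is c1, so it is the merge base.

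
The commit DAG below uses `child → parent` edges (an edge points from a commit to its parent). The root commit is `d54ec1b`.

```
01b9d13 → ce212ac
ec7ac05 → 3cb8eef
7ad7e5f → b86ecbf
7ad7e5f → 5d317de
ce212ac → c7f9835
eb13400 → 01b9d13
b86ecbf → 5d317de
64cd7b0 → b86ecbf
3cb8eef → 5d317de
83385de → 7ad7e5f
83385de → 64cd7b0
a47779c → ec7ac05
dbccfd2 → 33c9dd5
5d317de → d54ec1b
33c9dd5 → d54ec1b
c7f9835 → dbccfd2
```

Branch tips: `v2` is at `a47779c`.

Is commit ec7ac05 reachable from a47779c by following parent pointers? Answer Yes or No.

Ancestors of a47779c (commits reachable by following parents): {3cb8eef, 5d317de, a47779c, d54ec1b, ec7ac05}.
ec7ac05 is in that set, so it is an ancestor of a47779c.

Yes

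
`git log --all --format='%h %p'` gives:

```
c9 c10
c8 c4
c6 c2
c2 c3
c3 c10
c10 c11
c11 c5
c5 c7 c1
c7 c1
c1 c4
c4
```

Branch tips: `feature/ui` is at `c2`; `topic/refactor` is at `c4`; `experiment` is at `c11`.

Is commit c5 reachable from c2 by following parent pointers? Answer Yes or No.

Ancestors of c2 (commits reachable by following parents): {c1, c10, c11, c2, c3, c4, c5, c7}.
c5 is in that set, so it is an ancestor of c2.

Yes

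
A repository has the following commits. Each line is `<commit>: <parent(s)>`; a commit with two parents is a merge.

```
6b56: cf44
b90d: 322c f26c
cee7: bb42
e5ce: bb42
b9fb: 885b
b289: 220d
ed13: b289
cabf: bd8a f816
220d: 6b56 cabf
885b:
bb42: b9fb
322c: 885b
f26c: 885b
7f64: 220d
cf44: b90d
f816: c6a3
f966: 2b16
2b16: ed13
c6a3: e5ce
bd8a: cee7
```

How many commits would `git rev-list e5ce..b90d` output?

3

Reachable from b90d: {322c, 885b, b90d, f26c}.
Reachable from e5ce: {885b, b9fb, bb42, e5ce}.
In b90d's history but not e5ce's: {322c, b90d, f26c} — 3 commits.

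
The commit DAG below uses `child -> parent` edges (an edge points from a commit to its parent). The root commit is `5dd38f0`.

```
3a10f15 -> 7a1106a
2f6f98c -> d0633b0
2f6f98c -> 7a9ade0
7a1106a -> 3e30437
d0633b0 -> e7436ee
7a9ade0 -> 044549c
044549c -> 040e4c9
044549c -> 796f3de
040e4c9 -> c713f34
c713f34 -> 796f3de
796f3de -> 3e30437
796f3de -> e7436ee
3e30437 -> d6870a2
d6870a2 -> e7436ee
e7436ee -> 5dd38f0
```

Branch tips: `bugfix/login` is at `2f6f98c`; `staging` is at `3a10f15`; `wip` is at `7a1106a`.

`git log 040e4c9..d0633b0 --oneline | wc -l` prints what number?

1

Reachable from d0633b0: {5dd38f0, d0633b0, e7436ee}.
Reachable from 040e4c9: {040e4c9, 3e30437, 5dd38f0, 796f3de, c713f34, d6870a2, e7436ee}.
In d0633b0's history but not 040e4c9's: {d0633b0} — 1 commit.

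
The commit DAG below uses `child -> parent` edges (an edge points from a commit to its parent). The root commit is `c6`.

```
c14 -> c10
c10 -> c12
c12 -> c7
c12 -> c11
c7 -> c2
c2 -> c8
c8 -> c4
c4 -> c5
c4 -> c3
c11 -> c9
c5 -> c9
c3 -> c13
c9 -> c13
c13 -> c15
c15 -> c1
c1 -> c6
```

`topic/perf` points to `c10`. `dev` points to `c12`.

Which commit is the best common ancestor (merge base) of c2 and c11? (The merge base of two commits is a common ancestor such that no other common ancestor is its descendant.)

c9

Ancestors of c2: {c1, c13, c15, c2, c3, c4, c5, c6, c8, c9}.
Ancestors of c11: {c1, c11, c13, c15, c6, c9}.
Common ancestors: {c1, c13, c15, c6, c9}.
Among these, c9 is not an ancestor of any other common ancestor — it is the merge base.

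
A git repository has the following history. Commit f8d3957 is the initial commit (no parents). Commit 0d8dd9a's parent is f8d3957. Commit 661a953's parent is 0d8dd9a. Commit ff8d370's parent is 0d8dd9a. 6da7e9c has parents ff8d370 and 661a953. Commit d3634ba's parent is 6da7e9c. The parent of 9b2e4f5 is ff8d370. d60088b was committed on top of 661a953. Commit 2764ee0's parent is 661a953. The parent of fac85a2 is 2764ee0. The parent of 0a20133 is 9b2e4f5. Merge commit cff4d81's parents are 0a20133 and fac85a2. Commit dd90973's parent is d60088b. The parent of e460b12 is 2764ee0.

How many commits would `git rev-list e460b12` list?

Walking parent pointers from e460b12: reachable set = {0d8dd9a, 2764ee0, 661a953, e460b12, f8d3957}.
That is 5 commits.

5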